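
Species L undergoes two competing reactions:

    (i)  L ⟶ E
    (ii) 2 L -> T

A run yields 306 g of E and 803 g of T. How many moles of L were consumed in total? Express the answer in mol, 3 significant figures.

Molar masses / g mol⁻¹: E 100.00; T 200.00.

n(E) = 306 / 100.00 = 3.060 mol
n(T) = 803 / 200.00 = 4.015 mol
n(L) via (i) = (1/1)×3.060 = 3.060 mol
n(L) via (ii) = (2/1)×4.015 = 8.030 mol
total n(L) = 3.060 + 8.030 = 11.09 mol

11.1 mol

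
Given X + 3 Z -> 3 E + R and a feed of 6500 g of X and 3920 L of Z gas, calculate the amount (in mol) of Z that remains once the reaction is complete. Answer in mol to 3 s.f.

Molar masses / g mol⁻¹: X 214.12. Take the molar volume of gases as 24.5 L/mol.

68.9 mol

n(X) = 6500 / 214.12 = 30.36 mol
n(Z) = 3920 / 24.5 = 160.0 mol
n/ν for X = 30.36/1 = 30.36
n/ν for Z = 160.0/3 = 53.33
Smallest n/ν is X → limiting reagent.
Z consumed = (3/1) × 30.36 = 91.08 mol
Z remaining = 160.0 − 91.08 = 68.92 mol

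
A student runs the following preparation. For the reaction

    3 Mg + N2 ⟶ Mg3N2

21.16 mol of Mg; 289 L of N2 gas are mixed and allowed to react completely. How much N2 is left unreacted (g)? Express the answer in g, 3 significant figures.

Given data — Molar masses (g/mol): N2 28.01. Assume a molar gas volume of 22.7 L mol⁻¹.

n(Mg) = 21.16 mol
n(N2) = 289.0 / 22.7 = 12.73 mol
n/ν for Mg = 21.16/3 = 7.053
n/ν for N2 = 12.73/1 = 12.73
Smallest n/ν is Mg → limiting reagent.
N2 consumed = (1/3) × 21.16 = 7.053 mol
N2 remaining = 12.73 − 7.053 = 5.677 mol
mass = 5.677 × 28.01 = 159.0 g

159 g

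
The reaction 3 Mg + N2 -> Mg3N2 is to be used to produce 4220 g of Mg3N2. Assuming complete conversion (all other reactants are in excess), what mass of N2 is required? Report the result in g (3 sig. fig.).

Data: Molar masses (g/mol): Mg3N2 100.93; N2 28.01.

n(Mg3N2) = 4220 / 100.93 = 41.81 mol
n(N2) = (1/1) × 41.81 = 41.81 mol
mass = 41.81 × 28.01 = 1171 g

1170 g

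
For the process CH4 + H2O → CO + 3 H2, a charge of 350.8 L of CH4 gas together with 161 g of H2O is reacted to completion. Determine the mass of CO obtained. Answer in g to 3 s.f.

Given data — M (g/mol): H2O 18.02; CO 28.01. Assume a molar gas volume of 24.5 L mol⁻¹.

250 g

n(CH4) = 350.8 / 24.5 = 14.32 mol
n(H2O) = 161.0 / 18.02 = 8.935 mol
n/ν → CH4: 14.32, H2O: 8.935; H2O is limiting.
n(CO) = (1/1) × 8.935 = 8.935 mol
mass = 8.935 × 28.01 = 250.3 g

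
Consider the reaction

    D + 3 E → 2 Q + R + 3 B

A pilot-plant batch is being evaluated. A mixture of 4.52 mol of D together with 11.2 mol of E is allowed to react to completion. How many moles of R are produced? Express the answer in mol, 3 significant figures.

3.73 mol

n(D) = 4.520 mol
n(E) = 11.20 mol
n/ν for D = 4.520/1 = 4.520
n/ν for E = 11.20/3 = 3.733
Smallest n/ν is E → limiting reagent.
n(R) = (1/3) × 11.20 = 3.733 mol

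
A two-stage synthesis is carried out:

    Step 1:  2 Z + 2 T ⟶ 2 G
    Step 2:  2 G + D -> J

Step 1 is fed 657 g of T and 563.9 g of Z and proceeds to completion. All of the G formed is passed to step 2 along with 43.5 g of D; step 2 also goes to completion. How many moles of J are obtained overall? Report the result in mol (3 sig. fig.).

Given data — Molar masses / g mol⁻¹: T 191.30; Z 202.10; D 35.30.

Step 1:
n(T) = 657.0 / 191.30 = 3.434 mol
n(Z) = 563.9 / 202.10 = 2.790 mol
n/ν → T: 1.717, Z: 1.395; Z is limiting.
n(G) produced = (2/2) × 2.790 = 2.790 mol
Step 2:
n(G) available = 2.790 mol
n(D) = 43.50 / 35.30 = 1.232 mol
n/ν → G: 1.395, D: 1.232; D is limiting.
n(J) = (1/1) × 1.232 = 1.232 mol

1.23 mol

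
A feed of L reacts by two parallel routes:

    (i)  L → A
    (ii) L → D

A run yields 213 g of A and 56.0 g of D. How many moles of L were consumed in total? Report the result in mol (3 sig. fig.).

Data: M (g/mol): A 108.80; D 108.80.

2.47 mol

n(A) = 213 / 108.80 = 1.958 mol
n(D) = 56.0 / 108.80 = 0.5147 mol
n(L) via (i) = (1/1)×1.958 = 1.958 mol
n(L) via (ii) = (1/1)×0.5147 = 0.5147 mol
total n(L) = 1.958 + 0.5147 = 2.473 mol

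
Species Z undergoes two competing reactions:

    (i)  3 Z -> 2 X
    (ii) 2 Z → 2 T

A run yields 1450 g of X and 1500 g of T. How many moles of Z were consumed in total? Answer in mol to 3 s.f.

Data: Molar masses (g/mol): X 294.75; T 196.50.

15.0 mol

n(X) = 1450 / 294.75 = 4.919 mol
n(T) = 1500 / 196.50 = 7.634 mol
n(Z) via (i) = (3/2)×4.919 = 7.379 mol
n(Z) via (ii) = (2/2)×7.634 = 7.634 mol
total n(Z) = 7.379 + 7.634 = 15.01 mol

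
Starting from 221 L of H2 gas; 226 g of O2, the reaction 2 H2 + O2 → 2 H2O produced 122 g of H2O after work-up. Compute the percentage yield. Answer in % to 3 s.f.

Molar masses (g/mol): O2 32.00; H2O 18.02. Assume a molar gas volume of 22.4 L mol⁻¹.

n(H2) = 221.0 / 22.4 = 9.866 mol
n(O2) = 226.0 / 32.00 = 7.063 mol
n/ν → H2: 4.933, O2: 7.063; H2 is limiting.
theoretical n(H2O) = (2/2) × 9.866 = 9.866 mol → 177.8 g
% yield = 122 / 177.8 × 100 = 68.62 %

68.6 %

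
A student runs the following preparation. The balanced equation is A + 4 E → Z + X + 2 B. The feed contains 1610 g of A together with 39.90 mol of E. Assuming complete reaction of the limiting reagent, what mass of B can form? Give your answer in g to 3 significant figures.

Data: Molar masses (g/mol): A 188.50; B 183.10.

3130 g

n(A) = 1610 / 188.50 = 8.541 mol
n(E) = 39.90 mol
n/ν for A = 8.541/1 = 8.541
n/ν for E = 39.90/4 = 9.975
Smallest n/ν is A → limiting reagent.
n(B) = (2/1) × 8.541 = 17.08 mol
mass = 17.08 × 183.10 = 3127 g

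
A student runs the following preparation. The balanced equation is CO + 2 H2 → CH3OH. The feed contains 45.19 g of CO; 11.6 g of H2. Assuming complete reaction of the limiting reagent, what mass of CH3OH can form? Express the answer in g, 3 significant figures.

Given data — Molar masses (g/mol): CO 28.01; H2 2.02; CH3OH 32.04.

51.7 g

n(CO) = 45.19 / 28.01 = 1.613 mol
n(H2) = 11.60 / 2.02 = 5.743 mol
n/ν → CO: 1.613, H2: 2.872; CO is limiting.
n(CH3OH) = (1/1) × 1.613 = 1.613 mol
mass = 1.613 × 32.04 = 51.68 g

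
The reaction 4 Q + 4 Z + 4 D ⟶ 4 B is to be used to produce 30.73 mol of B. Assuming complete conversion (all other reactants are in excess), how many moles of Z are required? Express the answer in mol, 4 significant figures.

n(B) = 30.73 mol
n(Z) = (4/4) × 30.73 = 30.73 mol

30.73 mol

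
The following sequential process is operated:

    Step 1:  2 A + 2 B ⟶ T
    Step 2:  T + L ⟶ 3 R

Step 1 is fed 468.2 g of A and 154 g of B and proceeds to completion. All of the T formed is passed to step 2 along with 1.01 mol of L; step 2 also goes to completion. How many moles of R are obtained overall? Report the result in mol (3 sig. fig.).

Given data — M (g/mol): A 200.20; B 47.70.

Step 1:
n(A) = 468.2 / 200.20 = 2.339 mol
n(B) = 154.0 / 47.70 = 3.229 mol
n/ν for A = 2.339/2 = 1.170
n/ν for B = 3.229/2 = 1.615
Smallest n/ν is A → limiting reagent.
n(T) produced = (1/2) × 2.339 = 1.170 mol
Step 2:
n(T) available = 1.170 mol
n(L) = 1.010 mol
n/ν for T = 1.170/1 = 1.170
n/ν for L = 1.010/1 = 1.010
Smallest n/ν is L → limiting reagent.
n(R) = (3/1) × 1.010 = 3.030 mol

3.03 mol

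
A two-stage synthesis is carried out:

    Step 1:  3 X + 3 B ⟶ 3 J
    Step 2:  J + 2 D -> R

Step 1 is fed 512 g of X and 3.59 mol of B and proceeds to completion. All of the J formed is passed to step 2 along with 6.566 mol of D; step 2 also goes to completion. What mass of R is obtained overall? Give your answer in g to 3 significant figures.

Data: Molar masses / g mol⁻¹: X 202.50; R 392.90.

993 g

Step 1:
n(X) = 512.0 / 202.50 = 2.528 mol
n(B) = 3.590 mol
n/ν → X: 0.8427, B: 1.197; X is limiting.
n(J) produced = (3/3) × 2.528 = 2.528 mol
Step 2:
n(J) available = 2.528 mol
n(D) = 6.566 mol
n/ν → J: 2.528, D: 3.283; J is limiting.
n(R) = (1/1) × 2.528 = 2.528 mol
mass = 2.528 × 392.90 = 993.3 g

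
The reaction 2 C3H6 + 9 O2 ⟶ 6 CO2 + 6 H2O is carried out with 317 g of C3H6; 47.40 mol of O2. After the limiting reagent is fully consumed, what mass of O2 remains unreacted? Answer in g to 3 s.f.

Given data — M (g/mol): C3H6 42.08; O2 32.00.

432 g

n(C3H6) = 317.0 / 42.08 = 7.533 mol
n(O2) = 47.40 mol
n/ν → C3H6: 3.767, O2: 5.267; C3H6 is limiting.
O2 consumed = (9/2) × 7.533 = 33.90 mol
O2 remaining = 47.40 − 33.90 = 13.50 mol
mass = 13.50 × 32.00 = 432.0 g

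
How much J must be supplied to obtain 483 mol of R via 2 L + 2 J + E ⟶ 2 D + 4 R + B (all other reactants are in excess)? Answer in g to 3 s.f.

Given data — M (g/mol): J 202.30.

48900 g

n(R) = 483.0 mol
n(J) = (2/4) × 483.0 = 241.5 mol
mass = 241.5 × 202.30 = 48860 g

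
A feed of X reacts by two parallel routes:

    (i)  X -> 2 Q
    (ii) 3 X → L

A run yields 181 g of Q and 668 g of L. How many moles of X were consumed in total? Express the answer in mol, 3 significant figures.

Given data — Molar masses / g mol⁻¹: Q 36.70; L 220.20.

n(Q) = 181 / 36.70 = 4.932 mol
n(L) = 668 / 220.20 = 3.034 mol
n(X) via (i) = (1/2)×4.932 = 2.466 mol
n(X) via (ii) = (3/1)×3.034 = 9.102 mol
total n(X) = 2.466 + 9.102 = 11.57 mol

11.6 mol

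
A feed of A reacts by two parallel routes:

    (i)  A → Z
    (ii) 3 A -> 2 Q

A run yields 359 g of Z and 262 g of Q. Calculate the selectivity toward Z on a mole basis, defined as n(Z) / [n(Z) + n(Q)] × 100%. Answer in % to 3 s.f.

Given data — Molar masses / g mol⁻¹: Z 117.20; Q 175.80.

67.3 %

n(Z) = 359 / 117.20 = 3.063 mol
n(Q) = 262 / 175.80 = 1.490 mol
selectivity = 3.063/(3.063+1.490) × 100 = 67.27 %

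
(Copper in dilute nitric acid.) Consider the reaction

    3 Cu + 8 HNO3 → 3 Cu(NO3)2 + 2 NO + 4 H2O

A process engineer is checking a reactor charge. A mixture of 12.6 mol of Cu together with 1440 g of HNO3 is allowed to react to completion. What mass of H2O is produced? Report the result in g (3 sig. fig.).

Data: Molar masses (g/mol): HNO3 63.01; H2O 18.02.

n(Cu) = 12.60 mol
n(HNO3) = 1440 / 63.01 = 22.85 mol
n/ν for Cu = 12.60/3 = 4.200
n/ν for HNO3 = 22.85/8 = 2.856
Smallest n/ν is HNO3 → limiting reagent.
n(H2O) = (4/8) × 22.85 = 11.43 mol
mass = 11.43 × 18.02 = 206.0 g

206 g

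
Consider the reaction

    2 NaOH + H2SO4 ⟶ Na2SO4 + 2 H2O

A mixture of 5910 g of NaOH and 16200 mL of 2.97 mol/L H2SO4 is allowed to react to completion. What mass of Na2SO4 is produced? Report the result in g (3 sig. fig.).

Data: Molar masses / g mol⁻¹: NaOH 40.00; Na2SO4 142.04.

6830 g

n(NaOH) = 5910 / 40.00 = 147.8 mol
n(H2SO4) = 2.97 × 16200/1000 = 48.11 mol
n/ν for NaOH = 147.8/2 = 73.90
n/ν for H2SO4 = 48.11/1 = 48.11
Smallest n/ν is H2SO4 → limiting reagent.
n(Na2SO4) = (1/1) × 48.11 = 48.11 mol
mass = 48.11 × 142.04 = 6834 g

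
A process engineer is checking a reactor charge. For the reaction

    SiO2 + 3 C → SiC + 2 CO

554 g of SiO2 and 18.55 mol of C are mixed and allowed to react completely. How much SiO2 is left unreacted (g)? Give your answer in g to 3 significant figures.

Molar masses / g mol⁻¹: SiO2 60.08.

n(SiO2) = 554.0 / 60.08 = 9.221 mol
n(C) = 18.55 mol
n/ν → SiO2: 9.221, C: 6.183; C is limiting.
SiO2 consumed = (1/3) × 18.55 = 6.183 mol
SiO2 remaining = 9.221 − 6.183 = 3.038 mol
mass = 3.038 × 60.08 = 182.5 g

183 g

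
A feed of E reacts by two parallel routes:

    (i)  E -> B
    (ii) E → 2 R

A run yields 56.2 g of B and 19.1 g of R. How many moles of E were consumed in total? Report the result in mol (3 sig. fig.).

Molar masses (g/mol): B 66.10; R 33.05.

1.14 mol

n(B) = 56.2 / 66.10 = 0.8502 mol
n(R) = 19.1 / 33.05 = 0.5779 mol
n(E) via (i) = (1/1)×0.8502 = 0.8502 mol
n(E) via (ii) = (1/2)×0.5779 = 0.2890 mol
total n(E) = 0.8502 + 0.2890 = 1.139 mol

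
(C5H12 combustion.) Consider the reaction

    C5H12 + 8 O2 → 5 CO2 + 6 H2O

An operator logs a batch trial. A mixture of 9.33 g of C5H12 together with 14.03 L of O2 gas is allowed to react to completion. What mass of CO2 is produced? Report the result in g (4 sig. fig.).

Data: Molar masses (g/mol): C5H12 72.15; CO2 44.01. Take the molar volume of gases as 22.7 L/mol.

n(C5H12) = 9.330 / 72.15 = 0.1293 mol
n(O2) = 14.03 / 22.7 = 0.6181 mol
n/ν for C5H12 = 0.1293/1 = 0.1293
n/ν for O2 = 0.6181/8 = 0.07726
Smallest n/ν is O2 → limiting reagent.
n(CO2) = (5/8) × 0.6181 = 0.3863 mol
mass = 0.3863 × 44.01 = 17.00 g

17.00 g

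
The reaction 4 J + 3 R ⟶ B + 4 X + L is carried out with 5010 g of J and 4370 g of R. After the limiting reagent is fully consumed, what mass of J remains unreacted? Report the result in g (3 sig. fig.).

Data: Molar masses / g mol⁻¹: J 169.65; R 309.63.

1820 g

n(J) = 5010 / 169.65 = 29.53 mol
n(R) = 4370 / 309.63 = 14.11 mol
n/ν → J: 7.383, R: 4.703; R is limiting.
J consumed = (4/3) × 14.11 = 18.81 mol
J remaining = 29.53 − 18.81 = 10.72 mol
mass = 10.72 × 169.65 = 1819 g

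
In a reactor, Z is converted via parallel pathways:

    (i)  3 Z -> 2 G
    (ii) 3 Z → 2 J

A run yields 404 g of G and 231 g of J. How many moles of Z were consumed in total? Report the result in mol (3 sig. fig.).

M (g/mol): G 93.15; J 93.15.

10.2 mol

n(G) = 404 / 93.15 = 4.337 mol
n(J) = 231 / 93.15 = 2.480 mol
n(Z) via (i) = (3/2)×4.337 = 6.506 mol
n(Z) via (ii) = (3/2)×2.480 = 3.720 mol
total n(Z) = 6.506 + 3.720 = 10.23 mol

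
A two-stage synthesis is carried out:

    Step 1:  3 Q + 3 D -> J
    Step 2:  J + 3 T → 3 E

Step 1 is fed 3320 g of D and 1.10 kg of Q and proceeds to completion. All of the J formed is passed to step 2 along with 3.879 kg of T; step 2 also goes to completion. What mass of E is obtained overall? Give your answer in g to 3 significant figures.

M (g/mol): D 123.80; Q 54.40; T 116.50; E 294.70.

5960 g

Step 1:
n(D) = 3320 / 123.80 = 26.82 mol
n(Q) = 1.100×1000 / 54.40 = 20.22 mol
n/ν for D = 26.82/3 = 8.940
n/ν for Q = 20.22/3 = 6.740
Smallest n/ν is Q → limiting reagent.
n(J) produced = (1/3) × 20.22 = 6.740 mol
Step 2:
n(J) available = 6.740 mol
n(T) = 3.879×1000 / 116.50 = 33.30 mol
n/ν for J = 6.740/1 = 6.740
n/ν for T = 33.30/3 = 11.10
Smallest n/ν is J → limiting reagent.
n(E) = (3/1) × 6.740 = 20.22 mol
mass = 20.22 × 294.70 = 5959 g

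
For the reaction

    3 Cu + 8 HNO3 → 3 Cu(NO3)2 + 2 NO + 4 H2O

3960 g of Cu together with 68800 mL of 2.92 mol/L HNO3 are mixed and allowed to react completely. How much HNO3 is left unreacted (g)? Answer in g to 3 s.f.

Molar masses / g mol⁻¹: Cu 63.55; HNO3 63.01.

2190 g

n(Cu) = 3960 / 63.55 = 62.31 mol
n(HNO3) = 2.92 × 68800/1000 = 200.9 mol
n/ν for Cu = 62.31/3 = 20.77
n/ν for HNO3 = 200.9/8 = 25.11
Smallest n/ν is Cu → limiting reagent.
HNO3 consumed = (8/3) × 62.31 = 166.2 mol
HNO3 remaining = 200.9 − 166.2 = 34.70 mol
mass = 34.70 × 63.01 = 2186 g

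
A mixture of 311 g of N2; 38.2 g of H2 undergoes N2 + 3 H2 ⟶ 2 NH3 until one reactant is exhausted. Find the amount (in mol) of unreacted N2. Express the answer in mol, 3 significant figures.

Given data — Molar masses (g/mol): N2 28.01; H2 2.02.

n(N2) = 311.0 / 28.01 = 11.10 mol
n(H2) = 38.20 / 2.02 = 18.91 mol
n/ν for N2 = 11.10/1 = 11.10
n/ν for H2 = 18.91/3 = 6.303
Smallest n/ν is H2 → limiting reagent.
N2 consumed = (1/3) × 18.91 = 6.303 mol
N2 remaining = 11.10 − 6.303 = 4.797 mol

4.80 mol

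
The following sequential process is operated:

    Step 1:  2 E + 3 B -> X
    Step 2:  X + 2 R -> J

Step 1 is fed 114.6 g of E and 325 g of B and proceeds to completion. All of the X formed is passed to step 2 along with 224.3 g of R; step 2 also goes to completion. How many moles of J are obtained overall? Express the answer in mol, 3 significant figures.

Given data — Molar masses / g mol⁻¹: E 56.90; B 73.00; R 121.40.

Step 1:
n(E) = 114.6 / 56.90 = 2.014 mol
n(B) = 325.0 / 73.00 = 4.452 mol
n/ν → E: 1.007, B: 1.484; E is limiting.
n(X) produced = (1/2) × 2.014 = 1.007 mol
Step 2:
n(X) available = 1.007 mol
n(R) = 224.3 / 121.40 = 1.848 mol
n/ν → X: 1.007, R: 0.9240; R is limiting.
n(J) = (1/2) × 1.848 = 0.9240 mol

0.924 mol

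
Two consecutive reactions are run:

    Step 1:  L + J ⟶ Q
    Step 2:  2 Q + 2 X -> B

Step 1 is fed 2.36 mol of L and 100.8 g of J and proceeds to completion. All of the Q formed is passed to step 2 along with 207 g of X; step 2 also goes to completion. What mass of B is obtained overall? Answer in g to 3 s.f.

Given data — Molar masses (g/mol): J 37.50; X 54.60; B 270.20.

319 g

Step 1:
n(L) = 2.360 mol
n(J) = 100.8 / 37.50 = 2.688 mol
n/ν for L = 2.360/1 = 2.360
n/ν for J = 2.688/1 = 2.688
Smallest n/ν is L → limiting reagent.
n(Q) produced = (1/1) × 2.360 = 2.360 mol
Step 2:
n(Q) available = 2.360 mol
n(X) = 207.0 / 54.60 = 3.791 mol
n/ν for Q = 2.360/2 = 1.180
n/ν for X = 3.791/2 = 1.896
Smallest n/ν is Q → limiting reagent.
n(B) = (1/2) × 2.360 = 1.180 mol
mass = 1.180 × 270.20 = 318.8 g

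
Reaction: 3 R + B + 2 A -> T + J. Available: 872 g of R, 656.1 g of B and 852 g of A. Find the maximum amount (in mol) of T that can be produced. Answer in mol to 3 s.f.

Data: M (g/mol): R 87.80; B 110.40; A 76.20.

n(R) = 872.0 / 87.80 = 9.932 mol
n(B) = 656.1 / 110.40 = 5.943 mol
n(A) = 852.0 / 76.20 = 11.18 mol
n/ν → R: 3.311, B: 5.943, A: 5.590; R is limiting.
n(T) = (1/3) × 9.932 = 3.311 mol

3.31 mol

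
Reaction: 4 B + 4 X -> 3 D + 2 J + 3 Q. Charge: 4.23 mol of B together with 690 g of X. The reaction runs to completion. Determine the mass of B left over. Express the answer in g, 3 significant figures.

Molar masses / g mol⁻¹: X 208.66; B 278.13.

257 g

n(B) = 4.230 mol
n(X) = 690.0 / 208.66 = 3.307 mol
n/ν for B = 4.230/4 = 1.058
n/ν for X = 3.307/4 = 0.8268
Smallest n/ν is X → limiting reagent.
B consumed = (4/4) × 3.307 = 3.307 mol
B remaining = 4.230 − 3.307 = 0.9230 mol
mass = 0.9230 × 278.13 = 256.7 g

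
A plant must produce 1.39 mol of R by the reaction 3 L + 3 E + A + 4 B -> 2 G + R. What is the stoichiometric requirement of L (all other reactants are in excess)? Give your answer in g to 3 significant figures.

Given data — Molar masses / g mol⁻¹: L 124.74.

520 g

n(R) = 1.390 mol
n(L) = (3/1) × 1.390 = 4.170 mol
mass = 4.170 × 124.74 = 520.2 g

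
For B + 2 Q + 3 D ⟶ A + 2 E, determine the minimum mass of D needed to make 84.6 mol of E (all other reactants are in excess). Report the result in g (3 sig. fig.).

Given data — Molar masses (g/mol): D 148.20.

18800 g

n(E) = 84.60 mol
n(D) = (3/2) × 84.60 = 126.9 mol
mass = 126.9 × 148.20 = 18810 g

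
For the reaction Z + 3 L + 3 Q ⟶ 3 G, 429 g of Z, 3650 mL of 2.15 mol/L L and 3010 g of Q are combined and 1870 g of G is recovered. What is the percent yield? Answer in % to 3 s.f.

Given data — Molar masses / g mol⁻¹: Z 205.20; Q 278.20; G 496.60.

n(Z) = 429.0 / 205.20 = 2.091 mol
n(L) = 2.15 × 3650/1000 = 7.848 mol
n(Q) = 3010 / 278.20 = 10.82 mol
n/ν → Z: 2.091, L: 2.616, Q: 3.607; Z is limiting.
theoretical n(G) = (3/1) × 2.091 = 6.273 mol → 3115 g
% yield = 1870 / 3115 × 100 = 60.03 %

60.0 %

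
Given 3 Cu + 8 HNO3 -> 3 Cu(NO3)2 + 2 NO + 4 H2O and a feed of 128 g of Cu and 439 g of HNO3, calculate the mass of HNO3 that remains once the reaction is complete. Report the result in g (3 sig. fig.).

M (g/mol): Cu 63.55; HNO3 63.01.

101 g

n(Cu) = 128.0 / 63.55 = 2.014 mol
n(HNO3) = 439.0 / 63.01 = 6.967 mol
n/ν → Cu: 0.6713, HNO3: 0.8709; Cu is limiting.
HNO3 consumed = (8/3) × 2.014 = 5.371 mol
HNO3 remaining = 6.967 − 5.371 = 1.596 mol
mass = 1.596 × 63.01 = 100.6 g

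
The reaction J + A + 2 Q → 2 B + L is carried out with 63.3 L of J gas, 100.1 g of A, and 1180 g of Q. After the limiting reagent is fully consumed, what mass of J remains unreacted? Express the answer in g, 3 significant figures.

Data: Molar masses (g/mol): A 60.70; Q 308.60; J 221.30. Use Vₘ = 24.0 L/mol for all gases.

219 g

n(J) = 63.30 / 24.0 = 2.638 mol
n(A) = 100.1 / 60.70 = 1.649 mol
n(Q) = 1180 / 308.60 = 3.824 mol
n/ν → J: 2.638, A: 1.649, Q: 1.912; A is limiting.
J consumed = (1/1) × 1.649 = 1.649 mol
J remaining = 2.638 − 1.649 = 0.9890 mol
mass = 0.9890 × 221.30 = 218.9 g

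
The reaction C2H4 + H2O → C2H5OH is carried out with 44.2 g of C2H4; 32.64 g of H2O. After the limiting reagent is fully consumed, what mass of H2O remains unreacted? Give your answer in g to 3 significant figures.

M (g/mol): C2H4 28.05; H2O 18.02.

4.24 g

n(C2H4) = 44.20 / 28.05 = 1.576 mol
n(H2O) = 32.64 / 18.02 = 1.811 mol
n/ν for C2H4 = 1.576/1 = 1.576
n/ν for H2O = 1.811/1 = 1.811
Smallest n/ν is C2H4 → limiting reagent.
H2O consumed = (1/1) × 1.576 = 1.576 mol
H2O remaining = 1.811 − 1.576 = 0.2350 mol
mass = 0.2350 × 18.02 = 4.235 g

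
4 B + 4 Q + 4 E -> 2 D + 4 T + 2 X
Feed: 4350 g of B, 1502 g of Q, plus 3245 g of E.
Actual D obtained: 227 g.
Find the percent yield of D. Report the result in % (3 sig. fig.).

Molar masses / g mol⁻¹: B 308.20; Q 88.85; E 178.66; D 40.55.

n(B) = 4350 / 308.20 = 14.11 mol
n(Q) = 1502 / 88.85 = 16.90 mol
n(E) = 3245 / 178.66 = 18.16 mol
n/ν for B = 14.11/4 = 3.528
n/ν for Q = 16.90/4 = 4.225
n/ν for E = 18.16/4 = 4.540
Smallest n/ν is B → limiting reagent.
theoretical n(D) = (2/4) × 14.11 = 7.055 mol → 286.1 g
% yield = 227 / 286.1 × 100 = 79.34 %

79.3 %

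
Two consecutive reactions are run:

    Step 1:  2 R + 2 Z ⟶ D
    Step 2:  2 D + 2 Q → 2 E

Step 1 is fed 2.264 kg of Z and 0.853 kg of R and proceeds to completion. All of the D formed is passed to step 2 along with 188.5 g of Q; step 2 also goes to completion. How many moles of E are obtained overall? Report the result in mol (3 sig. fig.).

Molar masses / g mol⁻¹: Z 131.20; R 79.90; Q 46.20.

4.08 mol

Step 1:
n(Z) = 2.264×1000 / 131.20 = 17.26 mol
n(R) = 0.8530×1000 / 79.90 = 10.68 mol
n/ν for Z = 17.26/2 = 8.630
n/ν for R = 10.68/2 = 5.340
Smallest n/ν is R → limiting reagent.
n(D) produced = (1/2) × 10.68 = 5.340 mol
Step 2:
n(D) available = 5.340 mol
n(Q) = 188.5 / 46.20 = 4.080 mol
n/ν for D = 5.340/2 = 2.670
n/ν for Q = 4.080/2 = 2.040
Smallest n/ν is Q → limiting reagent.
n(E) = (2/2) × 4.080 = 4.080 mol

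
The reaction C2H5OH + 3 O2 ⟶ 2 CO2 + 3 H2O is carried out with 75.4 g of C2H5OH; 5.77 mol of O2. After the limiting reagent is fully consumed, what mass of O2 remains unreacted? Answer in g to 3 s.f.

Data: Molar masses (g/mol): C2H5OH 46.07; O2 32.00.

n(C2H5OH) = 75.40 / 46.07 = 1.637 mol
n(O2) = 5.770 mol
n/ν for C2H5OH = 1.637/1 = 1.637
n/ν for O2 = 5.770/3 = 1.923
Smallest n/ν is C2H5OH → limiting reagent.
O2 consumed = (3/1) × 1.637 = 4.911 mol
O2 remaining = 5.770 − 4.911 = 0.8590 mol
mass = 0.8590 × 32.00 = 27.49 g

27.5 g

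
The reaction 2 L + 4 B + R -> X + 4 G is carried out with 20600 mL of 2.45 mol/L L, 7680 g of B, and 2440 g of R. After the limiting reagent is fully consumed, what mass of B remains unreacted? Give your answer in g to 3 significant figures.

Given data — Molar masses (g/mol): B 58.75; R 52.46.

1750 g

n(L) = 2.45 × 20600/1000 = 50.47 mol
n(B) = 7680 / 58.75 = 130.7 mol
n(R) = 2440 / 52.46 = 46.51 mol
n/ν for L = 50.47/2 = 25.24
n/ν for B = 130.7/4 = 32.68
n/ν for R = 46.51/1 = 46.51
Smallest n/ν is L → limiting reagent.
B consumed = (4/2) × 50.47 = 100.9 mol
B remaining = 130.7 − 100.9 = 29.80 mol
mass = 29.80 × 58.75 = 1751 g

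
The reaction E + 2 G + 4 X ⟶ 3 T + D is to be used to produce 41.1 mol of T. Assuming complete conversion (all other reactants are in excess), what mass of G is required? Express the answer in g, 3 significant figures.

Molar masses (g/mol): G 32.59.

893 g

n(T) = 41.10 mol
n(G) = (2/3) × 41.10 = 27.40 mol
mass = 27.40 × 32.59 = 893.0 g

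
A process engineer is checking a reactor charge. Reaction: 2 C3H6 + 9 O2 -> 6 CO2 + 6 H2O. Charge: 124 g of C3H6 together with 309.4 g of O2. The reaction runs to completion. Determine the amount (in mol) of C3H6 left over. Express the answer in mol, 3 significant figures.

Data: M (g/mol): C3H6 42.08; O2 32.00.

n(C3H6) = 124.0 / 42.08 = 2.947 mol
n(O2) = 309.4 / 32.00 = 9.669 mol
n/ν for C3H6 = 2.947/2 = 1.474
n/ν for O2 = 9.669/9 = 1.074
Smallest n/ν is O2 → limiting reagent.
C3H6 consumed = (2/9) × 9.669 = 2.149 mol
C3H6 remaining = 2.947 − 2.149 = 0.7980 mol

0.798 mol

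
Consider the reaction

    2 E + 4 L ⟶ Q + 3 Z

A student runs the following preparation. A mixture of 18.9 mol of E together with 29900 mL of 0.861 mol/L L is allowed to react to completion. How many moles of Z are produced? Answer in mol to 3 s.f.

n(E) = 18.90 mol
n(L) = 0.861 × 29900/1000 = 25.74 mol
n/ν → E: 9.450, L: 6.435; L is limiting.
n(Z) = (3/4) × 25.74 = 19.31 mol

19.3 mol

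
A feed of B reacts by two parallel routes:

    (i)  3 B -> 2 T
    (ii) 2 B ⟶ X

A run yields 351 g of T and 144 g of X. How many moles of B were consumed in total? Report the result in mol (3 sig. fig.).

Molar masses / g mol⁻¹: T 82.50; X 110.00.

9.00 mol

n(T) = 351 / 82.50 = 4.255 mol
n(X) = 144 / 110.00 = 1.309 mol
n(B) via (i) = (3/2)×4.255 = 6.383 mol
n(B) via (ii) = (2/1)×1.309 = 2.618 mol
total n(B) = 6.383 + 2.618 = 9.001 mol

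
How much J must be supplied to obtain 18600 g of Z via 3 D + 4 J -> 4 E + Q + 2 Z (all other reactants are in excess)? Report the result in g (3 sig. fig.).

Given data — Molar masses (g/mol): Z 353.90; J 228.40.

24000 g

n(Z) = 18600 / 353.90 = 52.56 mol
n(J) = (4/2) × 52.56 = 105.1 mol
mass = 105.1 × 228.40 = 24000 g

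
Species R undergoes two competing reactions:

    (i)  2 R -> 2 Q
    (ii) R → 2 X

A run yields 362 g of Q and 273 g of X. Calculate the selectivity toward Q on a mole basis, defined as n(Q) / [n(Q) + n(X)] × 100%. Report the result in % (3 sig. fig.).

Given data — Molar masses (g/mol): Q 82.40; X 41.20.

n(Q) = 362 / 82.40 = 4.393 mol
n(X) = 273 / 41.20 = 6.626 mol
selectivity = 4.393/(4.393+6.626) × 100 = 39.87 %

39.9 %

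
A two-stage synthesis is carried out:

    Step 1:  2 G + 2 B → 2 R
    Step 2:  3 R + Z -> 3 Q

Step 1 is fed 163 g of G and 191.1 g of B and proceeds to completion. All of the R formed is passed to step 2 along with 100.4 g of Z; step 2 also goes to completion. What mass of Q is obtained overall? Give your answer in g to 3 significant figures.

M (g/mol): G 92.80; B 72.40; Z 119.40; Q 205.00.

Step 1:
n(G) = 163.0 / 92.80 = 1.756 mol
n(B) = 191.1 / 72.40 = 2.640 mol
n/ν for G = 1.756/2 = 0.8780
n/ν for B = 2.640/2 = 1.320
Smallest n/ν is G → limiting reagent.
n(R) produced = (2/2) × 1.756 = 1.756 mol
Step 2:
n(R) available = 1.756 mol
n(Z) = 100.4 / 119.40 = 0.8409 mol
n/ν for R = 1.756/3 = 0.5853
n/ν for Z = 0.8409/1 = 0.8409
Smallest n/ν is R → limiting reagent.
n(Q) = (3/3) × 1.756 = 1.756 mol
mass = 1.756 × 205.00 = 360.0 g

360 g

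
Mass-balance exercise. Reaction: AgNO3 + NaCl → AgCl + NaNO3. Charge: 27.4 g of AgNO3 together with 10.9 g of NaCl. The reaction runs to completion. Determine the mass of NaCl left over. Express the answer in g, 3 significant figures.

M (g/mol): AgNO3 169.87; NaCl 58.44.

1.47 g

n(AgNO3) = 27.40 / 169.87 = 0.1613 mol
n(NaCl) = 10.90 / 58.44 = 0.1865 mol
n/ν → AgNO3: 0.1613, NaCl: 0.1865; AgNO3 is limiting.
NaCl consumed = (1/1) × 0.1613 = 0.1613 mol
NaCl remaining = 0.1865 − 0.1613 = 0.02520 mol
mass = 0.02520 × 58.44 = 1.473 g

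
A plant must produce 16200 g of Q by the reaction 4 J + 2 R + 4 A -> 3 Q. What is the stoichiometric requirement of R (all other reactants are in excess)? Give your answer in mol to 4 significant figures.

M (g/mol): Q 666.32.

n(Q) = 16200 / 666.32 = 24.31 mol
n(R) = (2/3) × 24.31 = 16.21 mol

16.21 mol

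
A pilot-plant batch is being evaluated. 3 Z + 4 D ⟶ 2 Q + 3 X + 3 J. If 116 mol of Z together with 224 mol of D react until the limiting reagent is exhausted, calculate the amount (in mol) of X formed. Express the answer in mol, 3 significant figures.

116 mol

n(Z) = 116.0 mol
n(D) = 224.0 mol
n/ν → Z: 38.67, D: 56.00; Z is limiting.
n(X) = (3/3) × 116.0 = 116.0 mol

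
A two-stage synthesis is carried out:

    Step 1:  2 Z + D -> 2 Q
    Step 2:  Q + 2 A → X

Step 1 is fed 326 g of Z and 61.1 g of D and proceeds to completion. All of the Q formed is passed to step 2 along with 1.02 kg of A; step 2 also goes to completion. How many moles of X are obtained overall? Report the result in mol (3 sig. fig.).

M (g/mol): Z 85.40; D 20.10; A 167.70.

3.04 mol

Step 1:
n(Z) = 326.0 / 85.40 = 3.817 mol
n(D) = 61.10 / 20.10 = 3.040 mol
n/ν → Z: 1.909, D: 3.040; Z is limiting.
n(Q) produced = (2/2) × 3.817 = 3.817 mol
Step 2:
n(Q) available = 3.817 mol
n(A) = 1.020×1000 / 167.70 = 6.082 mol
n/ν → Q: 3.817, A: 3.041; A is limiting.
n(X) = (1/2) × 6.082 = 3.041 mol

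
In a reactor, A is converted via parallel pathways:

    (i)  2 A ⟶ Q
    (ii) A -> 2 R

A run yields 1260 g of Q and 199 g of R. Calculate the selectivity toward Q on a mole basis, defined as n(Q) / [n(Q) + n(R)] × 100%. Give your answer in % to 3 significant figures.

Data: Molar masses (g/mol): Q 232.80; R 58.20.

61.3 %

n(Q) = 1260 / 232.80 = 5.412 mol
n(R) = 199 / 58.20 = 3.419 mol
selectivity = 5.412/(5.412+3.419) × 100 = 61.28 %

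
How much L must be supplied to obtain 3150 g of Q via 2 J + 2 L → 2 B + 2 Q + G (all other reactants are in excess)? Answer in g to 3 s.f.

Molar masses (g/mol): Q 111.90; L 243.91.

6870 g

n(Q) = 3150 / 111.90 = 28.15 mol
n(L) = (2/2) × 28.15 = 28.15 mol
mass = 28.15 × 243.91 = 6866 g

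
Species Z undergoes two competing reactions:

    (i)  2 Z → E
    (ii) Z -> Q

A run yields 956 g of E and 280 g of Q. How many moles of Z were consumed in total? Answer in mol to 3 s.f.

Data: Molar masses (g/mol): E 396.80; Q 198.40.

6.23 mol

n(E) = 956 / 396.80 = 2.409 mol
n(Q) = 280 / 198.40 = 1.411 mol
n(Z) via (i) = (2/1)×2.409 = 4.818 mol
n(Z) via (ii) = (1/1)×1.411 = 1.411 mol
total n(Z) = 4.818 + 1.411 = 6.229 mol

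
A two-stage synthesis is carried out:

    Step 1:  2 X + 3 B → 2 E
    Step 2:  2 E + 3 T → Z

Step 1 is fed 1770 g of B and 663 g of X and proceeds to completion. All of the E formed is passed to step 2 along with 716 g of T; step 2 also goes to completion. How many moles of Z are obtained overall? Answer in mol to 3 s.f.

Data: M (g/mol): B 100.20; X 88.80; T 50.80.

Step 1:
n(B) = 1770 / 100.20 = 17.66 mol
n(X) = 663.0 / 88.80 = 7.466 mol
n/ν → B: 5.887, X: 3.733; X is limiting.
n(E) produced = (2/2) × 7.466 = 7.466 mol
Step 2:
n(E) available = 7.466 mol
n(T) = 716.0 / 50.80 = 14.09 mol
n/ν → E: 3.733, T: 4.697; E is limiting.
n(Z) = (1/2) × 7.466 = 3.733 mol

3.73 mol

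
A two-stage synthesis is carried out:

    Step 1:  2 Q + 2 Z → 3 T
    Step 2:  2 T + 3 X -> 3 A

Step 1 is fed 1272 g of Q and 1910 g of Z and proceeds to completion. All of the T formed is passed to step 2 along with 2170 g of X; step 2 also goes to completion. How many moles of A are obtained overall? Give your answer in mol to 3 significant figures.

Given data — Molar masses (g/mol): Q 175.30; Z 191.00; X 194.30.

Step 1:
n(Q) = 1272 / 175.30 = 7.256 mol
n(Z) = 1910 / 191.00 = 10.00 mol
n/ν for Q = 7.256/2 = 3.628
n/ν for Z = 10.00/2 = 5.000
Smallest n/ν is Q → limiting reagent.
n(T) produced = (3/2) × 7.256 = 10.88 mol
Step 2:
n(T) available = 10.88 mol
n(X) = 2170 / 194.30 = 11.17 mol
n/ν for T = 10.88/2 = 5.440
n/ν for X = 11.17/3 = 3.723
Smallest n/ν is X → limiting reagent.
n(A) = (3/3) × 11.17 = 11.17 mol

11.2 mol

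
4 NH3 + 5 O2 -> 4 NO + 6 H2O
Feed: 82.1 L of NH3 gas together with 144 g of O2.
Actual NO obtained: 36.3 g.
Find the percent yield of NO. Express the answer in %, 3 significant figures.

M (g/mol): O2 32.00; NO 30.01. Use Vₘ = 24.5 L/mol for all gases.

n(NH3) = 82.10 / 24.5 = 3.351 mol
n(O2) = 144.0 / 32.00 = 4.500 mol
n/ν for NH3 = 3.351/4 = 0.8378
n/ν for O2 = 4.500/5 = 0.9000
Smallest n/ν is NH3 → limiting reagent.
theoretical n(NO) = (4/4) × 3.351 = 3.351 mol → 100.6 g
% yield = 36.3 / 100.6 × 100 = 36.08 %

36.1 %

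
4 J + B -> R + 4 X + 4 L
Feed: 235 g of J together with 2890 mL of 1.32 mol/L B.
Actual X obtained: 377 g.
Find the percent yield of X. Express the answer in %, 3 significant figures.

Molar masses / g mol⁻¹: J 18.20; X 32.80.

n(J) = 235.0 / 18.20 = 12.91 mol
n(B) = 1.32 × 2890/1000 = 3.815 mol
n/ν for J = 12.91/4 = 3.228
n/ν for B = 3.815/1 = 3.815
Smallest n/ν is J → limiting reagent.
theoretical n(X) = (4/4) × 12.91 = 12.91 mol → 423.4 g
% yield = 377 / 423.4 × 100 = 89.04 %

89.0 %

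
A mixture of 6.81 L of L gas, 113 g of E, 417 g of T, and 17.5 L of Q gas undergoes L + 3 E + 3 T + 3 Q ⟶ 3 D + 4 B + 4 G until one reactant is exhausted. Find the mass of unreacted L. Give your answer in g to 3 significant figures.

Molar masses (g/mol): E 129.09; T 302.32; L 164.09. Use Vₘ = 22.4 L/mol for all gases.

7.15 g

n(L) = 6.810 / 22.4 = 0.3040 mol
n(E) = 113.0 / 129.09 = 0.8754 mol
n(T) = 417.0 / 302.32 = 1.379 mol
n(Q) = 17.50 / 22.4 = 0.7813 mol
n/ν for L = 0.3040/1 = 0.3040
n/ν for E = 0.8754/3 = 0.2918
n/ν for T = 1.379/3 = 0.4597
n/ν for Q = 0.7813/3 = 0.2604
Smallest n/ν is Q → limiting reagent.
L consumed = (1/3) × 0.7813 = 0.2604 mol
L remaining = 0.3040 − 0.2604 = 0.04360 mol
mass = 0.04360 × 164.09 = 7.154 g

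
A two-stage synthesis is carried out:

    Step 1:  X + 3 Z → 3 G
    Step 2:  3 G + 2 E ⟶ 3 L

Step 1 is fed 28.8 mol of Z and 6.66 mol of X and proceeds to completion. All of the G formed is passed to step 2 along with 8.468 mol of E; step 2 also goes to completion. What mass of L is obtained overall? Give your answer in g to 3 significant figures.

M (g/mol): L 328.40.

4170 g

Step 1:
n(Z) = 28.80 mol
n(X) = 6.660 mol
n/ν for Z = 28.80/3 = 9.600
n/ν for X = 6.660/1 = 6.660
Smallest n/ν is X → limiting reagent.
n(G) produced = (3/1) × 6.660 = 19.98 mol
Step 2:
n(G) available = 19.98 mol
n(E) = 8.468 mol
n/ν for G = 19.98/3 = 6.660
n/ν for E = 8.468/2 = 4.234
Smallest n/ν is E → limiting reagent.
n(L) = (3/2) × 8.468 = 12.70 mol
mass = 12.70 × 328.40 = 4171 g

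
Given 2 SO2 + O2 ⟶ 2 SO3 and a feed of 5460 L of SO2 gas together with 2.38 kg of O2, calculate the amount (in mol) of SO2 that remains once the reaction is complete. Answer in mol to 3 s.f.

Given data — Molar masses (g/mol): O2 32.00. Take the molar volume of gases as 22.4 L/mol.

95.0 mol

n(SO2) = 5460 / 22.4 = 243.8 mol
n(O2) = 2.380×1000 / 32.00 = 74.38 mol
n/ν for SO2 = 243.8/2 = 121.9
n/ν for O2 = 74.38/1 = 74.38
Smallest n/ν is O2 → limiting reagent.
SO2 consumed = (2/1) × 74.38 = 148.8 mol
SO2 remaining = 243.8 − 148.8 = 95.00 mol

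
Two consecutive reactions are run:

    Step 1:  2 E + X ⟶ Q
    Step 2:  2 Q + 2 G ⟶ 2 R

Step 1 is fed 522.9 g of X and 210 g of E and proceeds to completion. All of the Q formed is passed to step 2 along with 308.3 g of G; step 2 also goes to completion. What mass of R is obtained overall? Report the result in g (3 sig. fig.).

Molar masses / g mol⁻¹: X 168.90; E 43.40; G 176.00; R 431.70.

756 g

Step 1:
n(X) = 522.9 / 168.90 = 3.096 mol
n(E) = 210.0 / 43.40 = 4.839 mol
n/ν for X = 3.096/1 = 3.096
n/ν for E = 4.839/2 = 2.420
Smallest n/ν is E → limiting reagent.
n(Q) produced = (1/2) × 4.839 = 2.420 mol
Step 2:
n(Q) available = 2.420 mol
n(G) = 308.3 / 176.00 = 1.752 mol
n/ν for Q = 2.420/2 = 1.210
n/ν for G = 1.752/2 = 0.8760
Smallest n/ν is G → limiting reagent.
n(R) = (2/2) × 1.752 = 1.752 mol
mass = 1.752 × 431.70 = 756.3 g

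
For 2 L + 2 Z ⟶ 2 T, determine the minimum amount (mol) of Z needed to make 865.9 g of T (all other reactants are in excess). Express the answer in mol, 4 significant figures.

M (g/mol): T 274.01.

3.160 mol

n(T) = 865.9 / 274.01 = 3.160 mol
n(Z) = (2/2) × 3.160 = 3.160 mol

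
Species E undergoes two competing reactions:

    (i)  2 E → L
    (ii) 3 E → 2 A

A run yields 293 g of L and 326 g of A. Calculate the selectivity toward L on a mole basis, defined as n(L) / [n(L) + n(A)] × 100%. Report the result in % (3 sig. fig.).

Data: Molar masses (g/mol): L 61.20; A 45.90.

40.3 %

n(L) = 293 / 61.20 = 4.788 mol
n(A) = 326 / 45.90 = 7.102 mol
selectivity = 4.788/(4.788+7.102) × 100 = 40.27 %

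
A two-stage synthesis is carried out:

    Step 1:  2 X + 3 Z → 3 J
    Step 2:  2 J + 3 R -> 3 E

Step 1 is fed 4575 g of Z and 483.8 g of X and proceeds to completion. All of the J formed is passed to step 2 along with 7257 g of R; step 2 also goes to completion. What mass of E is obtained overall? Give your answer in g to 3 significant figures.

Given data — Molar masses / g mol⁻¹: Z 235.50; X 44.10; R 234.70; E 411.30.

10200 g

Step 1:
n(Z) = 4575 / 235.50 = 19.43 mol
n(X) = 483.8 / 44.10 = 10.97 mol
n/ν for Z = 19.43/3 = 6.477
n/ν for X = 10.97/2 = 5.485
Smallest n/ν is X → limiting reagent.
n(J) produced = (3/2) × 10.97 = 16.46 mol
Step 2:
n(J) available = 16.46 mol
n(R) = 7257 / 234.70 = 30.92 mol
n/ν for J = 16.46/2 = 8.230
n/ν for R = 30.92/3 = 10.31
Smallest n/ν is J → limiting reagent.
n(E) = (3/2) × 16.46 = 24.69 mol
mass = 24.69 × 411.30 = 10150 g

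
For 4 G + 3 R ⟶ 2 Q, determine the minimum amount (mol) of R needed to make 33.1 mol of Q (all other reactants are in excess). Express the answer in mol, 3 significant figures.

n(Q) = 33.10 mol
n(R) = (3/2) × 33.10 = 49.65 mol

49.7 mol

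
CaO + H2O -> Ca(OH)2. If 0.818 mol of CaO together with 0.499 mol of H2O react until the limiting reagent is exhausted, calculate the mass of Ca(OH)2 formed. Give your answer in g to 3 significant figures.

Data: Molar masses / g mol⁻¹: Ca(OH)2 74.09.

37.0 g

n(CaO) = 0.8180 mol
n(H2O) = 0.4990 mol
n/ν for CaO = 0.8180/1 = 0.8180
n/ν for H2O = 0.4990/1 = 0.4990
Smallest n/ν is H2O → limiting reagent.
n(Ca(OH)2) = (1/1) × 0.4990 = 0.4990 mol
mass = 0.4990 × 74.09 = 36.97 g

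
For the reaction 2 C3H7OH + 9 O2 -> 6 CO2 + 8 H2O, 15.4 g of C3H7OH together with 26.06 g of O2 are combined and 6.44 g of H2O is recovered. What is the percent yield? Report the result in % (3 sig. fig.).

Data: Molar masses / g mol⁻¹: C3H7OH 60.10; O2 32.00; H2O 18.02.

49.4 %

n(C3H7OH) = 15.40 / 60.10 = 0.2562 mol
n(O2) = 26.06 / 32.00 = 0.8144 mol
n/ν → C3H7OH: 0.1281, O2: 0.09049; O2 is limiting.
theoretical n(H2O) = (8/9) × 0.8144 = 0.7239 mol → 13.04 g
% yield = 6.44 / 13.04 × 100 = 49.39 %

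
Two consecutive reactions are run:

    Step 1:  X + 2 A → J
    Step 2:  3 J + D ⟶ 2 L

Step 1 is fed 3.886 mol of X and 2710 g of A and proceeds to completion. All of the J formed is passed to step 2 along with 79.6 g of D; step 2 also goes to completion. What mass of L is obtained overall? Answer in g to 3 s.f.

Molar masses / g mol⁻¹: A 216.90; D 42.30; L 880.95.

Step 1:
n(X) = 3.886 mol
n(A) = 2710 / 216.90 = 12.49 mol
n/ν for X = 3.886/1 = 3.886
n/ν for A = 12.49/2 = 6.245
Smallest n/ν is X → limiting reagent.
n(J) produced = (1/1) × 3.886 = 3.886 mol
Step 2:
n(J) available = 3.886 mol
n(D) = 79.60 / 42.30 = 1.882 mol
n/ν for J = 3.886/3 = 1.295
n/ν for D = 1.882/1 = 1.882
Smallest n/ν is J → limiting reagent.
n(L) = (2/3) × 3.886 = 2.591 mol
mass = 2.591 × 880.95 = 2283 g

2280 g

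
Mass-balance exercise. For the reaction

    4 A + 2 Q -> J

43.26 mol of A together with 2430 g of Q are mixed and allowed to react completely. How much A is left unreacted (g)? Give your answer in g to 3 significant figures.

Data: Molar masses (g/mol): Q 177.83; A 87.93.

1400 g

n(A) = 43.26 mol
n(Q) = 2430 / 177.83 = 13.66 mol
n/ν → A: 10.82, Q: 6.830; Q is limiting.
A consumed = (4/2) × 13.66 = 27.32 mol
A remaining = 43.26 − 27.32 = 15.94 mol
mass = 15.94 × 87.93 = 1402 g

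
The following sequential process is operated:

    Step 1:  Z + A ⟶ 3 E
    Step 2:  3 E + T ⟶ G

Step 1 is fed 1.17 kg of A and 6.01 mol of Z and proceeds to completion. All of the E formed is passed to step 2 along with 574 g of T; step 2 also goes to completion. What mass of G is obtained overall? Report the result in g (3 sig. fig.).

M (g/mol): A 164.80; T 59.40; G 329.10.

Step 1:
n(A) = 1.170×1000 / 164.80 = 7.100 mol
n(Z) = 6.010 mol
n/ν → A: 7.100, Z: 6.010; Z is limiting.
n(E) produced = (3/1) × 6.010 = 18.03 mol
Step 2:
n(E) available = 18.03 mol
n(T) = 574.0 / 59.40 = 9.663 mol
n/ν → E: 6.010, T: 9.663; E is limiting.
n(G) = (1/3) × 18.03 = 6.010 mol
mass = 6.010 × 329.10 = 1978 g

1980 g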